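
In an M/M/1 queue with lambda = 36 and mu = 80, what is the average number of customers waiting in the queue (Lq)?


rho = 36/80; Lq = rho^2/(1-rho) = 0.37

0.37


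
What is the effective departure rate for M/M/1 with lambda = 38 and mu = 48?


For a stable queue (lambda < mu), throughput = lambda = 38 per hour

38 per hour


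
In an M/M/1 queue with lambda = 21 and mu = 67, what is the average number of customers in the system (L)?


rho = 21/67; L = rho/(1-rho) = 0.46

0.46


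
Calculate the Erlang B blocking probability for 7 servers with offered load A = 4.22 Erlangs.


B(N,A) = (A^N/N!) / sum(A^k/k!, k=0..N) with N=7, A=4.22 = 0.0744

0.0744


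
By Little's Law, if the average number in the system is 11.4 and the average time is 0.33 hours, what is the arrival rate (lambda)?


lambda = L / W = 11.4 / 0.33 = 34.55 per hour

34.55 per hour


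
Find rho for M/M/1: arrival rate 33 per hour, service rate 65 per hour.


rho = lambda/mu = 33/65 = 0.5077

0.5077


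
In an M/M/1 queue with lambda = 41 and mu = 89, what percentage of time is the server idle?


Idle fraction = (1 - rho) * 100 = (1 - 41/89) * 100 = 53.9%

53.9%


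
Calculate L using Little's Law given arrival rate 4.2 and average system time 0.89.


L = lambda * W = 4.2 * 0.89 = 3.74

3.74


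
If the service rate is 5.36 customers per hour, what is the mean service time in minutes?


Mean service time = 60/mu = 60/5.36 = 11.19 minutes

11.19 minutes


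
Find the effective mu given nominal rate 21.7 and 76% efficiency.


Effective rate = mu * efficiency = 21.7 * 0.76 = 16.49 per hour

16.49 per hour


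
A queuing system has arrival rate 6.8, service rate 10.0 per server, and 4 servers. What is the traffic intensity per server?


rho = lambda / (c * mu) = 6.8 / (4 * 10.0) = 0.17

0.17


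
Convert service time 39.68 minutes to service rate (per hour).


mu = 60 / avg_service_time = 60 / 39.68 = 1.51 per hour

1.51 per hour


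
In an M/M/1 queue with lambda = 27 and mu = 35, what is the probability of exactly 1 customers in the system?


rho = 27/35; P(n) = (1-rho)*rho^n = (1-27/35)*(27/35)^1 = 0.1763

0.1763


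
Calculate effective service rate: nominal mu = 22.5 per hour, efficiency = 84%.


Effective rate = mu * efficiency = 22.5 * 0.84 = 18.9 per hour

18.9 per hour


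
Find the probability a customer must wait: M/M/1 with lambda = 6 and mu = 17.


P(wait) = rho = lambda/mu = 6/17 = 0.3529

0.3529


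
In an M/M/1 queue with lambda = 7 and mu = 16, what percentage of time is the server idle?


Idle fraction = (1 - rho) * 100 = (1 - 7/16) * 100 = 56.3%

56.3%


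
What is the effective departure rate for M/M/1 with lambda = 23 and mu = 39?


For a stable queue (lambda < mu), throughput = lambda = 23 per hour

23 per hour


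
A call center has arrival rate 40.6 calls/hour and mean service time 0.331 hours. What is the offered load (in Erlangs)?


Offered load a = lambda * E[S] = 40.6 * 0.331 = 13.44 Erlangs

13.44 Erlangs


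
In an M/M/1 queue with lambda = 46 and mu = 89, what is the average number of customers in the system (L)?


rho = 46/89; L = rho/(1-rho) = 1.07

1.07


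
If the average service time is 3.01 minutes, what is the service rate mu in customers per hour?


mu = 60 / avg_service_time = 60 / 3.01 = 19.93 per hour

19.93 per hour


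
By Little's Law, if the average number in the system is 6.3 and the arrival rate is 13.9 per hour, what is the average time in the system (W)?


W = L / lambda = 6.3 / 13.9 = 0.4532 hours

0.4532 hours


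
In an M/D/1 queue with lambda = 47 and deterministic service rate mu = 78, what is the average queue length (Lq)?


M/D/1: Lq = rho^2 / (2*(1-rho)) where rho = 47/78; Lq = 0.46

0.46


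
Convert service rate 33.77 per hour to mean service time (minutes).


Mean service time = 60/mu = 60/33.77 = 1.78 minutes

1.78 minutes


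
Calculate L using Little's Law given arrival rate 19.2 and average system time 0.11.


L = lambda * W = 19.2 * 0.11 = 2.11

2.11


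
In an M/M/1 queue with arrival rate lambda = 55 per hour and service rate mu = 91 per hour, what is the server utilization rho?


rho = lambda/mu = 55/91 = 0.6044

0.6044


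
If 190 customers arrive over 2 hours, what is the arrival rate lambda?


lambda = total arrivals / time = 190 / 2 = 95.0 per hour

95.0 per hour


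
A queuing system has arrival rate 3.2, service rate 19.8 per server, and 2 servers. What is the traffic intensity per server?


rho = lambda / (c * mu) = 3.2 / (2 * 19.8) = 0.0808

0.0808


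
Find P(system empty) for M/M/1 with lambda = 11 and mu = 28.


P0 = 1 - rho = 1 - 11/28 = 0.6071

0.6071


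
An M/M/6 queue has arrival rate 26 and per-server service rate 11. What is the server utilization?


rho = lambda/(c*mu) = 26/(6*11) = 0.3939

0.3939


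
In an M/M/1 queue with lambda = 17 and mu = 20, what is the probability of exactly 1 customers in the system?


rho = 17/20; P(n) = (1-rho)*rho^n = (1-17/20)*(17/20)^1 = 0.1275

0.1275


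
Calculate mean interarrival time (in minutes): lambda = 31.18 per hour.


Mean interarrival time = 60/lambda = 60/31.18 = 1.92 minutes

1.92 minutes


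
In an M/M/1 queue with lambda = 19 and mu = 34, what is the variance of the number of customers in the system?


rho = 19/34; Var(N) = rho/(1-rho)^2 = 2.87

2.87


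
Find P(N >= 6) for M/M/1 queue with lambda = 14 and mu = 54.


P(N >= 6) = rho^6 = (14/54)^6 = 0.0003

0.0003


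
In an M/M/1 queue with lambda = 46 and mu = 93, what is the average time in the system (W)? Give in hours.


W = 1/(mu - lambda) = 1/(93 - 46) = 0.0213 hours

0.0213 hours


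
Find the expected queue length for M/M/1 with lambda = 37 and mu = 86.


rho = 37/86; Lq = rho^2/(1-rho) = 0.32

0.32


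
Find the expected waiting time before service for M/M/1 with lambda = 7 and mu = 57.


rho = 7/57; Wq = rho/(mu - lambda) = 0.0025 hours

0.0025 hours


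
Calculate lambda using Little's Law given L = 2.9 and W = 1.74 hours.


lambda = L / W = 2.9 / 1.74 = 1.67 per hour

1.67 per hour


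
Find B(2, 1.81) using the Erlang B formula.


B(N,A) = (A^N/N!) / sum(A^k/k!, k=0..N) with N=2, A=1.81 = 0.3683

0.3683


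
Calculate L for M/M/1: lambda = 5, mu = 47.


rho = 5/47; L = rho/(1-rho) = 0.12

0.12


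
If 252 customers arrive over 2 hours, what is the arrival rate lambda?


lambda = total arrivals / time = 252 / 2 = 126.0 per hour

126.0 per hour


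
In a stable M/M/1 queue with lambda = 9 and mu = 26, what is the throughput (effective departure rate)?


For a stable queue (lambda < mu), throughput = lambda = 9 per hour

9 per hour


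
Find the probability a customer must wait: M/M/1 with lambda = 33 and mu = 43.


P(wait) = rho = lambda/mu = 33/43 = 0.7674

0.7674


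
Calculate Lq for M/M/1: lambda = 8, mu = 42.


rho = 8/42; Lq = rho^2/(1-rho) = 0.04

0.04


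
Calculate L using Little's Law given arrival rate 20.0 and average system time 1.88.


L = lambda * W = 20.0 * 1.88 = 37.6

37.6


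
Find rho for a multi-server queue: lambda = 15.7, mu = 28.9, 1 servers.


rho = lambda / (c * mu) = 15.7 / (1 * 28.9) = 0.5433

0.5433


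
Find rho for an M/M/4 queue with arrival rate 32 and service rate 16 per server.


rho = lambda/(c*mu) = 32/(4*16) = 0.5

0.5


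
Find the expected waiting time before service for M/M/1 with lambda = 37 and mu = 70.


rho = 37/70; Wq = rho/(mu - lambda) = 0.016 hours

0.016 hours


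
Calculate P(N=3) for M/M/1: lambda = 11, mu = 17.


rho = 11/17; P(n) = (1-rho)*rho^n = (1-11/17)*(11/17)^3 = 0.0956

0.0956


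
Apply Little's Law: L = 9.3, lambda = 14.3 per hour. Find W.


W = L / lambda = 9.3 / 14.3 = 0.6503 hours

0.6503 hours


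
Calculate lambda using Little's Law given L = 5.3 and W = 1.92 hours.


lambda = L / W = 5.3 / 1.92 = 2.76 per hour

2.76 per hour


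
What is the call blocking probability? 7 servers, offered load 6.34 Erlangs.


B(N,A) = (A^N/N!) / sum(A^k/k!, k=0..N) with N=7, A=6.34 = 0.2071

0.2071


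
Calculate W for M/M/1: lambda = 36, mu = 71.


W = 1/(mu - lambda) = 1/(71 - 36) = 0.0286 hours

0.0286 hours


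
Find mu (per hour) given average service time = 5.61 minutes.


mu = 60 / avg_service_time = 60 / 5.61 = 10.7 per hour

10.7 per hour


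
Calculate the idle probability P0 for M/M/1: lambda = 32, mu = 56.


P0 = 1 - rho = 1 - 32/56 = 0.4286

0.4286


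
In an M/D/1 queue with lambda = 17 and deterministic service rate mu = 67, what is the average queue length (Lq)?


M/D/1: Lq = rho^2 / (2*(1-rho)) where rho = 17/67; Lq = 0.04

0.04


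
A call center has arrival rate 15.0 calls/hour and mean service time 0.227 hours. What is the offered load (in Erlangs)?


Offered load a = lambda * E[S] = 15.0 * 0.227 = 3.41 Erlangs

3.41 Erlangs


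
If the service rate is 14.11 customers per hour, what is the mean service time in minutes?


Mean service time = 60/mu = 60/14.11 = 4.25 minutes

4.25 minutes


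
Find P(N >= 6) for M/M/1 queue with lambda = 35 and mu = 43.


P(N >= 6) = rho^6 = (35/43)^6 = 0.2908

0.2908


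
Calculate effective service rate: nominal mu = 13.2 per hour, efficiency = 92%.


Effective rate = mu * efficiency = 13.2 * 0.92 = 12.14 per hour

12.14 per hour


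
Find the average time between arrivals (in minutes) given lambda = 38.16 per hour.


Mean interarrival time = 60/lambda = 60/38.16 = 1.57 minutes

1.57 minutes


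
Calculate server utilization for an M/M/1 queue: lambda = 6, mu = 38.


rho = lambda/mu = 6/38 = 0.1579

0.1579


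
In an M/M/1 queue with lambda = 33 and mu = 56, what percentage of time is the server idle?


Idle fraction = (1 - rho) * 100 = (1 - 33/56) * 100 = 41.1%

41.1%


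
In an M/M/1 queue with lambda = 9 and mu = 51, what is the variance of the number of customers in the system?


rho = 9/51; Var(N) = rho/(1-rho)^2 = 0.26

0.26


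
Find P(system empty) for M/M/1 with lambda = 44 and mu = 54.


P0 = 1 - rho = 1 - 44/54 = 0.1852

0.1852


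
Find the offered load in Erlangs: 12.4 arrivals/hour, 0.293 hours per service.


Offered load a = lambda * E[S] = 12.4 * 0.293 = 3.63 Erlangs

3.63 Erlangs


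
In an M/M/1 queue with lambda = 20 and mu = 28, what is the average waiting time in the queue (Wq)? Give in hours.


rho = 20/28; Wq = rho/(mu - lambda) = 0.0893 hours

0.0893 hours


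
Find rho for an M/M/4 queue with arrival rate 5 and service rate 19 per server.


rho = lambda/(c*mu) = 5/(4*19) = 0.0658

0.0658


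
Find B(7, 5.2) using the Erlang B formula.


B(N,A) = (A^N/N!) / sum(A^k/k!, k=0..N) with N=7, A=5.2 = 0.1332

0.1332


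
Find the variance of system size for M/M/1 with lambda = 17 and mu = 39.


rho = 17/39; Var(N) = rho/(1-rho)^2 = 1.37

1.37


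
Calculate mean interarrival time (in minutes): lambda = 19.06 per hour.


Mean interarrival time = 60/lambda = 60/19.06 = 3.15 minutes

3.15 minutes


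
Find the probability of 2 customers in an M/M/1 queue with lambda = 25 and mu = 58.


rho = 25/58; P(n) = (1-rho)*rho^n = (1-25/58)*(25/58)^2 = 0.1057

0.1057


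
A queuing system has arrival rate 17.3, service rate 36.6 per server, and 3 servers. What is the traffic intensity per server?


rho = lambda / (c * mu) = 17.3 / (3 * 36.6) = 0.1576

0.1576


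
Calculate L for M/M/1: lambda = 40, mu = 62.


rho = 40/62; L = rho/(1-rho) = 1.82

1.82


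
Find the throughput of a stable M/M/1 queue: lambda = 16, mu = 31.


For a stable queue (lambda < mu), throughput = lambda = 16 per hour

16 per hour


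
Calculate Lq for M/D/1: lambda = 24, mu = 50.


M/D/1: Lq = rho^2 / (2*(1-rho)) where rho = 24/50; Lq = 0.22

0.22


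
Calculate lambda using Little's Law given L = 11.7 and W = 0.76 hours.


lambda = L / W = 11.7 / 0.76 = 15.39 per hour

15.39 per hour


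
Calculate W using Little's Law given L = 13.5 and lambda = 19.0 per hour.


W = L / lambda = 13.5 / 19.0 = 0.7105 hours

0.7105 hours


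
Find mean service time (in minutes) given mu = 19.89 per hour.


Mean service time = 60/mu = 60/19.89 = 3.02 minutes

3.02 minutes


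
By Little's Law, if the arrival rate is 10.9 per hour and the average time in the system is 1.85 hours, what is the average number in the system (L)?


L = lambda * W = 10.9 * 1.85 = 20.17

20.17


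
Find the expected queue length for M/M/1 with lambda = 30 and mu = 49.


rho = 30/49; Lq = rho^2/(1-rho) = 0.97

0.97


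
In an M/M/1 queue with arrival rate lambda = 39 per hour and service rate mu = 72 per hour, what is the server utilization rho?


rho = lambda/mu = 39/72 = 0.5417

0.5417


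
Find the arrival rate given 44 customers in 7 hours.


lambda = total arrivals / time = 44 / 7 = 6.29 per hour

6.29 per hour


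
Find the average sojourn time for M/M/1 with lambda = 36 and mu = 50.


W = 1/(mu - lambda) = 1/(50 - 36) = 0.0714 hours

0.0714 hours


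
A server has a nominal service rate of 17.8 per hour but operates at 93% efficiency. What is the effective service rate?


Effective rate = mu * efficiency = 17.8 * 0.93 = 16.55 per hour

16.55 per hour


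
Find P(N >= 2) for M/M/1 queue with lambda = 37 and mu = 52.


P(N >= 2) = rho^2 = (37/52)^2 = 0.5063

0.5063


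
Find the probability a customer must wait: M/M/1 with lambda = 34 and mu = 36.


P(wait) = rho = lambda/mu = 34/36 = 0.9444

0.9444


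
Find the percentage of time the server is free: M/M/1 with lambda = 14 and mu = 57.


Idle fraction = (1 - rho) * 100 = (1 - 14/57) * 100 = 75.4%

75.4%


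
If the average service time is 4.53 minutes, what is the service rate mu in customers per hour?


mu = 60 / avg_service_time = 60 / 4.53 = 13.25 per hour

13.25 per hour


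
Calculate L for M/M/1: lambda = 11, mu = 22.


rho = 11/22; L = rho/(1-rho) = 1.0

1.0


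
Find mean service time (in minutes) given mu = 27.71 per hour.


Mean service time = 60/mu = 60/27.71 = 2.17 minutes

2.17 minutes


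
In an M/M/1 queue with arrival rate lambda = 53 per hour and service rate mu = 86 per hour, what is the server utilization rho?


rho = lambda/mu = 53/86 = 0.6163

0.6163


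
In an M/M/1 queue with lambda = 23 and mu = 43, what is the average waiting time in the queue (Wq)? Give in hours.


rho = 23/43; Wq = rho/(mu - lambda) = 0.0267 hours

0.0267 hours


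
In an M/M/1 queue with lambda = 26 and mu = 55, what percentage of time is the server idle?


Idle fraction = (1 - rho) * 100 = (1 - 26/55) * 100 = 52.7%

52.7%


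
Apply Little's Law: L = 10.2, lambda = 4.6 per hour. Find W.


W = L / lambda = 10.2 / 4.6 = 2.2174 hours

2.2174 hours


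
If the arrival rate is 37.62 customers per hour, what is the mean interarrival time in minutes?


Mean interarrival time = 60/lambda = 60/37.62 = 1.59 minutes

1.59 minutes


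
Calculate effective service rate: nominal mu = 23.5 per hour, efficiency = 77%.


Effective rate = mu * efficiency = 23.5 * 0.77 = 18.1 per hour

18.1 per hour


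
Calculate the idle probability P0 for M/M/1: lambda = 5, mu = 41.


P0 = 1 - rho = 1 - 5/41 = 0.878

0.878


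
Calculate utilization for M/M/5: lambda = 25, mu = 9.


rho = lambda/(c*mu) = 25/(5*9) = 0.5556

0.5556


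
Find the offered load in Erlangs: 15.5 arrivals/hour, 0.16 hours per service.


Offered load a = lambda * E[S] = 15.5 * 0.16 = 2.48 Erlangs

2.48 Erlangs


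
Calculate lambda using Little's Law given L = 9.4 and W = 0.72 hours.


lambda = L / W = 9.4 / 0.72 = 13.06 per hour

13.06 per hour


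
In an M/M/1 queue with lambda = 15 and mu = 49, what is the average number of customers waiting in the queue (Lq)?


rho = 15/49; Lq = rho^2/(1-rho) = 0.14

0.14


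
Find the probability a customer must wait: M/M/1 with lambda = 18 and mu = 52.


P(wait) = rho = lambda/mu = 18/52 = 0.3462

0.3462


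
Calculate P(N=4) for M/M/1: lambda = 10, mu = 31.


rho = 10/31; P(n) = (1-rho)*rho^n = (1-10/31)*(10/31)^4 = 0.0073

0.0073


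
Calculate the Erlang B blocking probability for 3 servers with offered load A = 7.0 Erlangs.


B(N,A) = (A^N/N!) / sum(A^k/k!, k=0..N) with N=3, A=7.0 = 0.6375

0.6375


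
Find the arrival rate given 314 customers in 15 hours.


lambda = total arrivals / time = 314 / 15 = 20.93 per hour

20.93 per hour


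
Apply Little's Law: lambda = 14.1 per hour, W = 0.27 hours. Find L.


L = lambda * W = 14.1 * 0.27 = 3.81

3.81


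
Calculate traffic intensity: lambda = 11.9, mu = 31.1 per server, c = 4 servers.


rho = lambda / (c * mu) = 11.9 / (4 * 31.1) = 0.0957

0.0957


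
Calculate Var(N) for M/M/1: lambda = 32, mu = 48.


rho = 32/48; Var(N) = rho/(1-rho)^2 = 6.0

6.0


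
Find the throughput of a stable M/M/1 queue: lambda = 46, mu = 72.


For a stable queue (lambda < mu), throughput = lambda = 46 per hour

46 per hour


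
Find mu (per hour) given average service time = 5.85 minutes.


mu = 60 / avg_service_time = 60 / 5.85 = 10.26 per hour

10.26 per hour


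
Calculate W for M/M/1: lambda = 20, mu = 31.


W = 1/(mu - lambda) = 1/(31 - 20) = 0.0909 hours

0.0909 hours


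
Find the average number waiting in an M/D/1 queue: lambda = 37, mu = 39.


M/D/1: Lq = rho^2 / (2*(1-rho)) where rho = 37/39; Lq = 8.78

8.78


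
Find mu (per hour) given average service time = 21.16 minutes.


mu = 60 / avg_service_time = 60 / 21.16 = 2.84 per hour

2.84 per hour


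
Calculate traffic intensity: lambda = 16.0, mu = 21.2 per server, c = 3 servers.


rho = lambda / (c * mu) = 16.0 / (3 * 21.2) = 0.2516

0.2516


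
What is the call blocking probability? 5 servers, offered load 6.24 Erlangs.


B(N,A) = (A^N/N!) / sum(A^k/k!, k=0..N) with N=5, A=6.24 = 0.3768

0.3768


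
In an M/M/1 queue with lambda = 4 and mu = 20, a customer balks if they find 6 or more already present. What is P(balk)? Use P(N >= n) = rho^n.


P(N >= 6) = rho^6 = (4/20)^6 = 0.0001

0.0001


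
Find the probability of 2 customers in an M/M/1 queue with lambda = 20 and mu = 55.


rho = 20/55; P(n) = (1-rho)*rho^n = (1-20/55)*(20/55)^2 = 0.0841

0.0841


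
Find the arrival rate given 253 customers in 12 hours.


lambda = total arrivals / time = 253 / 12 = 21.08 per hour

21.08 per hour


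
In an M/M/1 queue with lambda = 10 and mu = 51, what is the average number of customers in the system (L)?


rho = 10/51; L = rho/(1-rho) = 0.24

0.24


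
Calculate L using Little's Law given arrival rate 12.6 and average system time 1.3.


L = lambda * W = 12.6 * 1.3 = 16.38

16.38


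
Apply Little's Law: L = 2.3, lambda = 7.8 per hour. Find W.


W = L / lambda = 2.3 / 7.8 = 0.2949 hours

0.2949 hours


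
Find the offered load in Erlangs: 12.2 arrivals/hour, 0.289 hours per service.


Offered load a = lambda * E[S] = 12.2 * 0.289 = 3.53 Erlangs

3.53 Erlangs


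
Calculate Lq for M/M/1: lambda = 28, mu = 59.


rho = 28/59; Lq = rho^2/(1-rho) = 0.43

0.43


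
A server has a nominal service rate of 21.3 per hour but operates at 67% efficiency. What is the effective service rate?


Effective rate = mu * efficiency = 21.3 * 0.67 = 14.27 per hour

14.27 per hour


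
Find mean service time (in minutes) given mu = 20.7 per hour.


Mean service time = 60/mu = 60/20.7 = 2.9 minutes

2.9 minutes


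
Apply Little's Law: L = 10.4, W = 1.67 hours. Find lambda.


lambda = L / W = 10.4 / 1.67 = 6.23 per hour

6.23 per hour


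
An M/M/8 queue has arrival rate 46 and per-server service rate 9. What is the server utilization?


rho = lambda/(c*mu) = 46/(8*9) = 0.6389

0.6389


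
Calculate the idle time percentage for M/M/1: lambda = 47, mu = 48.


Idle fraction = (1 - rho) * 100 = (1 - 47/48) * 100 = 2.1%

2.1%


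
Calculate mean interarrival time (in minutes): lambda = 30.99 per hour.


Mean interarrival time = 60/lambda = 60/30.99 = 1.94 minutes

1.94 minutes


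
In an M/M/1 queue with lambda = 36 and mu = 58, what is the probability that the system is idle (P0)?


P0 = 1 - rho = 1 - 36/58 = 0.3793

0.3793


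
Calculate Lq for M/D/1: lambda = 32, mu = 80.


M/D/1: Lq = rho^2 / (2*(1-rho)) where rho = 32/80; Lq = 0.13

0.13


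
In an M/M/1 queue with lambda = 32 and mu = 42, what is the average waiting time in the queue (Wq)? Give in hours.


rho = 32/42; Wq = rho/(mu - lambda) = 0.0762 hours

0.0762 hours


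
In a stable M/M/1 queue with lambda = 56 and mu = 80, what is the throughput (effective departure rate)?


For a stable queue (lambda < mu), throughput = lambda = 56 per hour

56 per hour


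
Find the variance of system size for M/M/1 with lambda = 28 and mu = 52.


rho = 28/52; Var(N) = rho/(1-rho)^2 = 2.53

2.53


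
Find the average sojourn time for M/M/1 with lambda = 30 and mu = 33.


W = 1/(mu - lambda) = 1/(33 - 30) = 0.3333 hours

0.3333 hours


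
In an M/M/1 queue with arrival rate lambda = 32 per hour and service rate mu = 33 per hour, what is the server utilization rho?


rho = lambda/mu = 32/33 = 0.9697

0.9697


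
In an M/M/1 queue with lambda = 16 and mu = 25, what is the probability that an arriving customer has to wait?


P(wait) = rho = lambda/mu = 16/25 = 0.64

0.64


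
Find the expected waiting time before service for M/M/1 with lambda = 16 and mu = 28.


rho = 16/28; Wq = rho/(mu - lambda) = 0.0476 hours

0.0476 hours


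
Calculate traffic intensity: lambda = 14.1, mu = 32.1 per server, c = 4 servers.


rho = lambda / (c * mu) = 14.1 / (4 * 32.1) = 0.1098

0.1098


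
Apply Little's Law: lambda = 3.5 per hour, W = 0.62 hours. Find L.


L = lambda * W = 3.5 * 0.62 = 2.17

2.17


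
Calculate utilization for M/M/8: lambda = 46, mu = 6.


rho = lambda/(c*mu) = 46/(8*6) = 0.9583

0.9583


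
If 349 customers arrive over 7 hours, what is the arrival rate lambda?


lambda = total arrivals / time = 349 / 7 = 49.86 per hour

49.86 per hour


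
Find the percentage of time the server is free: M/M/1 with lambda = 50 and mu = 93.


Idle fraction = (1 - rho) * 100 = (1 - 50/93) * 100 = 46.2%

46.2%


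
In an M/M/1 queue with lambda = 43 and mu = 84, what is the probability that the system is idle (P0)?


P0 = 1 - rho = 1 - 43/84 = 0.4881

0.4881


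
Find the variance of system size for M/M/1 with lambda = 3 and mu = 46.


rho = 3/46; Var(N) = rho/(1-rho)^2 = 0.07

0.07


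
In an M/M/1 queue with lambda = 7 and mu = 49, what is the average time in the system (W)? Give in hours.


W = 1/(mu - lambda) = 1/(49 - 7) = 0.0238 hours

0.0238 hours


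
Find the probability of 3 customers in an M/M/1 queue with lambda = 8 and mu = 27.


rho = 8/27; P(n) = (1-rho)*rho^n = (1-8/27)*(8/27)^3 = 0.0183

0.0183


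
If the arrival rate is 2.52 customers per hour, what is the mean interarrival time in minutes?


Mean interarrival time = 60/lambda = 60/2.52 = 23.81 minutes

23.81 minutes


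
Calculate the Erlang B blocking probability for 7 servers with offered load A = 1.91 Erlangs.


B(N,A) = (A^N/N!) / sum(A^k/k!, k=0..N) with N=7, A=1.91 = 0.0027

0.0027


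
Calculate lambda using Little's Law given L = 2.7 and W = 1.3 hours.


lambda = L / W = 2.7 / 1.3 = 2.08 per hour

2.08 per hour


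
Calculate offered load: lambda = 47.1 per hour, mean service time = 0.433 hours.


Offered load a = lambda * E[S] = 47.1 * 0.433 = 20.39 Erlangs

20.39 Erlangs


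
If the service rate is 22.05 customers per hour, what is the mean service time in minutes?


Mean service time = 60/mu = 60/22.05 = 2.72 minutes

2.72 minutes


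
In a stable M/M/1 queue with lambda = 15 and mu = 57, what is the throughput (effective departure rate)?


For a stable queue (lambda < mu), throughput = lambda = 15 per hour

15 per hour


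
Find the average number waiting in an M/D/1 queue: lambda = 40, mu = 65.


M/D/1: Lq = rho^2 / (2*(1-rho)) where rho = 40/65; Lq = 0.49

0.49


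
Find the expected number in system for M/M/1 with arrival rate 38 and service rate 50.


rho = 38/50; L = rho/(1-rho) = 3.17

3.17


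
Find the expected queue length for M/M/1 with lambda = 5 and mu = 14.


rho = 5/14; Lq = rho^2/(1-rho) = 0.2

0.2


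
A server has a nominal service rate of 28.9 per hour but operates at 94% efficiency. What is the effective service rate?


Effective rate = mu * efficiency = 28.9 * 0.94 = 27.17 per hour

27.17 per hour


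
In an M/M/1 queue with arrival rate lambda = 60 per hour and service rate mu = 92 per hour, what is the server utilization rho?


rho = lambda/mu = 60/92 = 0.6522

0.6522


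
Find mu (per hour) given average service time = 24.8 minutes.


mu = 60 / avg_service_time = 60 / 24.8 = 2.42 per hour

2.42 per hour


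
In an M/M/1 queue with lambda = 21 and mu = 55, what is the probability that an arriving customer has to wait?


P(wait) = rho = lambda/mu = 21/55 = 0.3818

0.3818


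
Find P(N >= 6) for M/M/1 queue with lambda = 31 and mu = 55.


P(N >= 6) = rho^6 = (31/55)^6 = 0.0321

0.0321


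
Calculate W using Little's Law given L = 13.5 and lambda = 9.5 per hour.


W = L / lambda = 13.5 / 9.5 = 1.4211 hours

1.4211 hours


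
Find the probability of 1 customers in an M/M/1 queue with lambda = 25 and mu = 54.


rho = 25/54; P(n) = (1-rho)*rho^n = (1-25/54)*(25/54)^1 = 0.2486

0.2486


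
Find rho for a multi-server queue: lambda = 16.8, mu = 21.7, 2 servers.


rho = lambda / (c * mu) = 16.8 / (2 * 21.7) = 0.3871

0.3871


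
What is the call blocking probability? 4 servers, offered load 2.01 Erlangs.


B(N,A) = (A^N/N!) / sum(A^k/k!, k=0..N) with N=4, A=2.01 = 0.0963

0.0963


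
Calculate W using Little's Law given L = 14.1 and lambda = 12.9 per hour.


W = L / lambda = 14.1 / 12.9 = 1.093 hours

1.093 hours


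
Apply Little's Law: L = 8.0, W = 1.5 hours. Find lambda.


lambda = L / W = 8.0 / 1.5 = 5.33 per hour

5.33 per hour


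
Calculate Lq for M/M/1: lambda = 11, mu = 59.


rho = 11/59; Lq = rho^2/(1-rho) = 0.04

0.04


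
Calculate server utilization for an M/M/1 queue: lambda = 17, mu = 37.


rho = lambda/mu = 17/37 = 0.4595

0.4595


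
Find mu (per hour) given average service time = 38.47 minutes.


mu = 60 / avg_service_time = 60 / 38.47 = 1.56 per hour

1.56 per hour


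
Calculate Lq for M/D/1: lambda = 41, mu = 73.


M/D/1: Lq = rho^2 / (2*(1-rho)) where rho = 41/73; Lq = 0.36

0.36


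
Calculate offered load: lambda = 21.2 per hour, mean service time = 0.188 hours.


Offered load a = lambda * E[S] = 21.2 * 0.188 = 3.99 Erlangs

3.99 Erlangs


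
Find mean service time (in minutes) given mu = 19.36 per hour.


Mean service time = 60/mu = 60/19.36 = 3.1 minutes

3.1 minutes


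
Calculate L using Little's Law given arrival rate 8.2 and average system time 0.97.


L = lambda * W = 8.2 * 0.97 = 7.95

7.95


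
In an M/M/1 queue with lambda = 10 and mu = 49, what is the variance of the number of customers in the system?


rho = 10/49; Var(N) = rho/(1-rho)^2 = 0.32

0.32


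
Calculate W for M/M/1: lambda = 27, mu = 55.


W = 1/(mu - lambda) = 1/(55 - 27) = 0.0357 hours

0.0357 hours


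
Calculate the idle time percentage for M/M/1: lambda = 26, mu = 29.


Idle fraction = (1 - rho) * 100 = (1 - 26/29) * 100 = 10.3%

10.3%


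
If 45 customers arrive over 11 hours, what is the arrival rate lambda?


lambda = total arrivals / time = 45 / 11 = 4.09 per hour

4.09 per hour


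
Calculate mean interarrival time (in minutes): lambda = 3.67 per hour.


Mean interarrival time = 60/lambda = 60/3.67 = 16.35 minutes

16.35 minutes


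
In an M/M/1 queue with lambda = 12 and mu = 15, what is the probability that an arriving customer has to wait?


P(wait) = rho = lambda/mu = 12/15 = 0.8

0.8


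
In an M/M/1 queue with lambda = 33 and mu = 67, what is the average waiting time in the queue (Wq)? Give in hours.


rho = 33/67; Wq = rho/(mu - lambda) = 0.0145 hours

0.0145 hours


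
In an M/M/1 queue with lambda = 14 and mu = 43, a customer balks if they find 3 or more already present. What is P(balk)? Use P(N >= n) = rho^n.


P(N >= 3) = rho^3 = (14/43)^3 = 0.0345

0.0345


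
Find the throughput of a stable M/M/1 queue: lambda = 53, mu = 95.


For a stable queue (lambda < mu), throughput = lambda = 53 per hour

53 per hour


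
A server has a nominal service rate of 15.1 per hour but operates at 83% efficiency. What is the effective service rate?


Effective rate = mu * efficiency = 15.1 * 0.83 = 12.53 per hour

12.53 per hour


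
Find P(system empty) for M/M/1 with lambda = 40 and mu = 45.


P0 = 1 - rho = 1 - 40/45 = 0.1111

0.1111


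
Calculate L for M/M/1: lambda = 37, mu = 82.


rho = 37/82; L = rho/(1-rho) = 0.82

0.82


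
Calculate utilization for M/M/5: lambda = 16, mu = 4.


rho = lambda/(c*mu) = 16/(5*4) = 0.8

0.8


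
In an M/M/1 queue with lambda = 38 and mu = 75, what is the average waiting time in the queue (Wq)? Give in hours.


rho = 38/75; Wq = rho/(mu - lambda) = 0.0137 hours

0.0137 hours


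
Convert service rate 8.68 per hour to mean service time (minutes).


Mean service time = 60/mu = 60/8.68 = 6.91 minutes

6.91 minutes


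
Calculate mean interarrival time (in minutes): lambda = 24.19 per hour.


Mean interarrival time = 60/lambda = 60/24.19 = 2.48 minutes

2.48 minutes


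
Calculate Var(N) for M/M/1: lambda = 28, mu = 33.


rho = 28/33; Var(N) = rho/(1-rho)^2 = 36.96

36.96


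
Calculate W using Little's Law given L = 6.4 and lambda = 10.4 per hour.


W = L / lambda = 6.4 / 10.4 = 0.6154 hours

0.6154 hours


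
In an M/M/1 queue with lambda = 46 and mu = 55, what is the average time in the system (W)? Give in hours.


W = 1/(mu - lambda) = 1/(55 - 46) = 0.1111 hours

0.1111 hours


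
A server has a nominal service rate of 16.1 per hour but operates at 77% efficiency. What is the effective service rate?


Effective rate = mu * efficiency = 16.1 * 0.77 = 12.4 per hour

12.4 per hour


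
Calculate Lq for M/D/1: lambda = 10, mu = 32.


M/D/1: Lq = rho^2 / (2*(1-rho)) where rho = 10/32; Lq = 0.07

0.07


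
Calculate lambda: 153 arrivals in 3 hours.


lambda = total arrivals / time = 153 / 3 = 51.0 per hour

51.0 per hour


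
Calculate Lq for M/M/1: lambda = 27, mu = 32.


rho = 27/32; Lq = rho^2/(1-rho) = 4.56

4.56


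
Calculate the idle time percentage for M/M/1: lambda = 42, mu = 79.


Idle fraction = (1 - rho) * 100 = (1 - 42/79) * 100 = 46.8%

46.8%


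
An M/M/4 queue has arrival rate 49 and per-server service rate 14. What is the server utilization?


rho = lambda/(c*mu) = 49/(4*14) = 0.875

0.875


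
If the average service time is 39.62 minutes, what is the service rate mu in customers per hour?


mu = 60 / avg_service_time = 60 / 39.62 = 1.51 per hour

1.51 per hour


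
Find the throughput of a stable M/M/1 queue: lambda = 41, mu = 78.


For a stable queue (lambda < mu), throughput = lambda = 41 per hour

41 per hour


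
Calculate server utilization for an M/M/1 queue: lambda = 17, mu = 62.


rho = lambda/mu = 17/62 = 0.2742

0.2742


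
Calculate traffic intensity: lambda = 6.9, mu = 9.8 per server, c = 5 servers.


rho = lambda / (c * mu) = 6.9 / (5 * 9.8) = 0.1408

0.1408


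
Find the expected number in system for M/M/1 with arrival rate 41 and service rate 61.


rho = 41/61; L = rho/(1-rho) = 2.05

2.05


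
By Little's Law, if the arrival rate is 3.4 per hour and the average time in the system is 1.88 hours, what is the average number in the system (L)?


L = lambda * W = 3.4 * 1.88 = 6.39

6.39


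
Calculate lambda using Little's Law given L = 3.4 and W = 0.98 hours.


lambda = L / W = 3.4 / 0.98 = 3.47 per hour

3.47 per hour


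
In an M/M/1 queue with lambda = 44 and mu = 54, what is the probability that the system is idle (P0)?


P0 = 1 - rho = 1 - 44/54 = 0.1852

0.1852


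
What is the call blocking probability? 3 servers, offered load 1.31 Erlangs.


B(N,A) = (A^N/N!) / sum(A^k/k!, k=0..N) with N=3, A=1.31 = 0.1058

0.1058


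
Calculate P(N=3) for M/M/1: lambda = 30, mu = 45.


rho = 30/45; P(n) = (1-rho)*rho^n = (1-30/45)*(30/45)^3 = 0.0988

0.0988


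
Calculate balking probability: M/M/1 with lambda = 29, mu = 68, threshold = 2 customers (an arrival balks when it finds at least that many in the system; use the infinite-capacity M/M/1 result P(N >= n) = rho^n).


P(N >= 2) = rho^2 = (29/68)^2 = 0.1819

0.1819


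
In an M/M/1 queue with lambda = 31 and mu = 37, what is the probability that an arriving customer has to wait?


P(wait) = rho = lambda/mu = 31/37 = 0.8378

0.8378


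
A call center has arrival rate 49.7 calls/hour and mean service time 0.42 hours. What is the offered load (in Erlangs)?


Offered load a = lambda * E[S] = 49.7 * 0.42 = 20.87 Erlangs

20.87 Erlangs


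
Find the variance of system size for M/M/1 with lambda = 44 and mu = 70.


rho = 44/70; Var(N) = rho/(1-rho)^2 = 4.56

4.56


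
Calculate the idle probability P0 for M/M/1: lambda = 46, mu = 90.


P0 = 1 - rho = 1 - 46/90 = 0.4889

0.4889


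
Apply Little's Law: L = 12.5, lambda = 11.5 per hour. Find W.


W = L / lambda = 12.5 / 11.5 = 1.087 hours

1.087 hours


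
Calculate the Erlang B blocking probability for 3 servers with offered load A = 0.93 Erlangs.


B(N,A) = (A^N/N!) / sum(A^k/k!, k=0..N) with N=3, A=0.93 = 0.0537

0.0537


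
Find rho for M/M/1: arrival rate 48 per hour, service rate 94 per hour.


rho = lambda/mu = 48/94 = 0.5106

0.5106


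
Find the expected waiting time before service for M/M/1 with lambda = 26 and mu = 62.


rho = 26/62; Wq = rho/(mu - lambda) = 0.0116 hours

0.0116 hours


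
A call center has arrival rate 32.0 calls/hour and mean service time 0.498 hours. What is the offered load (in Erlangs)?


Offered load a = lambda * E[S] = 32.0 * 0.498 = 15.94 Erlangs

15.94 Erlangs


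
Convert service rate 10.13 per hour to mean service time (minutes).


Mean service time = 60/mu = 60/10.13 = 5.92 minutes

5.92 minutes


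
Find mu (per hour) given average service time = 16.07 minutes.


mu = 60 / avg_service_time = 60 / 16.07 = 3.73 per hour

3.73 per hour


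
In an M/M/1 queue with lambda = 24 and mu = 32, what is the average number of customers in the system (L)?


rho = 24/32; L = rho/(1-rho) = 3.0

3.0


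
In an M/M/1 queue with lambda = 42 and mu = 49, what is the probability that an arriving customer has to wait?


P(wait) = rho = lambda/mu = 42/49 = 0.8571

0.8571


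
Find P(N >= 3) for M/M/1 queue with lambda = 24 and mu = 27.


P(N >= 3) = rho^3 = (24/27)^3 = 0.7023

0.7023


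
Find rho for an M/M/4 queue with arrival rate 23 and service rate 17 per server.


rho = lambda/(c*mu) = 23/(4*17) = 0.3382

0.3382


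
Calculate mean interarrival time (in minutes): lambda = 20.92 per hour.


Mean interarrival time = 60/lambda = 60/20.92 = 2.87 minutes

2.87 minutes


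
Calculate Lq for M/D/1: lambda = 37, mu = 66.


M/D/1: Lq = rho^2 / (2*(1-rho)) where rho = 37/66; Lq = 0.36

0.36


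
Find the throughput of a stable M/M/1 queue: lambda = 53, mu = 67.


For a stable queue (lambda < mu), throughput = lambda = 53 per hour

53 per hour


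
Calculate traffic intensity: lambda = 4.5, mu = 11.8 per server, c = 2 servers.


rho = lambda / (c * mu) = 4.5 / (2 * 11.8) = 0.1907

0.1907


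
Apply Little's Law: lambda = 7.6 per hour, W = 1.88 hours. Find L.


L = lambda * W = 7.6 * 1.88 = 14.29

14.29


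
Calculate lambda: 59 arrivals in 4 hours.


lambda = total arrivals / time = 59 / 4 = 14.75 per hour

14.75 per hour


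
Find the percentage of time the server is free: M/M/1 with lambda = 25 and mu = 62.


Idle fraction = (1 - rho) * 100 = (1 - 25/62) * 100 = 59.7%

59.7%


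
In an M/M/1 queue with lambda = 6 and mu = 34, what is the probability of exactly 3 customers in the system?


rho = 6/34; P(n) = (1-rho)*rho^n = (1-6/34)*(6/34)^3 = 0.0045

0.0045


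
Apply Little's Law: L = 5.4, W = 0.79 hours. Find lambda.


lambda = L / W = 5.4 / 0.79 = 6.84 per hour

6.84 per hour


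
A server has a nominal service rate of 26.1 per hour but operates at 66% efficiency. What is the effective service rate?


Effective rate = mu * efficiency = 26.1 * 0.66 = 17.23 per hour

17.23 per hour


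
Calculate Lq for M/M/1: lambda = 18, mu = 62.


rho = 18/62; Lq = rho^2/(1-rho) = 0.12

0.12


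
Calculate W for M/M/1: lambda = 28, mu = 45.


W = 1/(mu - lambda) = 1/(45 - 28) = 0.0588 hours

0.0588 hours


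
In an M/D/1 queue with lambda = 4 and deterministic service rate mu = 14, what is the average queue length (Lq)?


M/D/1: Lq = rho^2 / (2*(1-rho)) where rho = 4/14; Lq = 0.06

0.06


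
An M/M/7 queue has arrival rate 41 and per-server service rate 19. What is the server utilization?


rho = lambda/(c*mu) = 41/(7*19) = 0.3083

0.3083


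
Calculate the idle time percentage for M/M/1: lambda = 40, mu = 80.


Idle fraction = (1 - rho) * 100 = (1 - 40/80) * 100 = 50.0%

50.0%


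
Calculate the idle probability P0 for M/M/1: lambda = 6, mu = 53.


P0 = 1 - rho = 1 - 6/53 = 0.8868

0.8868


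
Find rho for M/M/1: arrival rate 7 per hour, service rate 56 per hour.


rho = lambda/mu = 7/56 = 0.125

0.125


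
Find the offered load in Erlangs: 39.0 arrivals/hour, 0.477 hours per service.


Offered load a = lambda * E[S] = 39.0 * 0.477 = 18.6 Erlangs

18.6 Erlangs


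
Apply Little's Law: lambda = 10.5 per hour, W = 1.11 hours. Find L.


L = lambda * W = 10.5 * 1.11 = 11.66

11.66


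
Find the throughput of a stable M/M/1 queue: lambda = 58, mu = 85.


For a stable queue (lambda < mu), throughput = lambda = 58 per hour

58 per hour


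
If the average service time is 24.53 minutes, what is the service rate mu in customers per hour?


mu = 60 / avg_service_time = 60 / 24.53 = 2.45 per hour

2.45 per hour


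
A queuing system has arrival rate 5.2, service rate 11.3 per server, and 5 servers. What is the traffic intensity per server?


rho = lambda / (c * mu) = 5.2 / (5 * 11.3) = 0.092

0.092


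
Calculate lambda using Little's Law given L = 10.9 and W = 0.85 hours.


lambda = L / W = 10.9 / 0.85 = 12.82 per hour

12.82 per hour


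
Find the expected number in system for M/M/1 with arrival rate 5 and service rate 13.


rho = 5/13; L = rho/(1-rho) = 0.63

0.63


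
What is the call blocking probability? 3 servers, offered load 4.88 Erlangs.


B(N,A) = (A^N/N!) / sum(A^k/k!, k=0..N) with N=3, A=4.88 = 0.5213

0.5213


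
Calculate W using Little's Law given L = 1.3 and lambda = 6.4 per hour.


W = L / lambda = 1.3 / 6.4 = 0.2031 hours

0.2031 hours


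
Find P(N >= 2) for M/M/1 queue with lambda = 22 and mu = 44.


P(N >= 2) = rho^2 = (22/44)^2 = 0.25

0.25


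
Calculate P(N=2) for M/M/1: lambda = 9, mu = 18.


rho = 9/18; P(n) = (1-rho)*rho^n = (1-9/18)*(9/18)^2 = 0.125

0.125
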